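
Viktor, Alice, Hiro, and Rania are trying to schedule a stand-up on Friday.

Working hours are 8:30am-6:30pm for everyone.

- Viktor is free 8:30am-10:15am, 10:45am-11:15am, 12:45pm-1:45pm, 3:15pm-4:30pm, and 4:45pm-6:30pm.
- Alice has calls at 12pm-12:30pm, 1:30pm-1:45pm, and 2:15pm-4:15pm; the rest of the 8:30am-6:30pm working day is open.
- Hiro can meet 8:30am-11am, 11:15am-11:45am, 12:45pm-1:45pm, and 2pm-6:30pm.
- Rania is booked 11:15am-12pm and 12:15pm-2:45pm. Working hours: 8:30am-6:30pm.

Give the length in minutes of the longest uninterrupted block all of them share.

Alice free within 08:30–18:30: 08:30–12:00, 12:30–13:30, 13:45–14:15, 16:15–18:30.
Rania free within 08:30–18:30: 08:30–11:15, 12:00–12:15, 14:45–18:30.
Viktor ∩ Alice: 08:30–10:15, 10:45–11:15, 12:45–13:30, 16:15–16:30, 16:45–18:30.
Viktor ∩ Alice ∩ Hiro: 08:30–10:15, 10:45–11:00, 12:45–13:30, 16:15–16:30, 16:45–18:30.
Viktor ∩ Alice ∩ Hiro ∩ Rania: 08:30–10:15, 10:45–11:00, 16:15–16:30, 16:45–18:30.
Common window lengths: 105, 15, 15, 105 min; longest is 105.

105 minutes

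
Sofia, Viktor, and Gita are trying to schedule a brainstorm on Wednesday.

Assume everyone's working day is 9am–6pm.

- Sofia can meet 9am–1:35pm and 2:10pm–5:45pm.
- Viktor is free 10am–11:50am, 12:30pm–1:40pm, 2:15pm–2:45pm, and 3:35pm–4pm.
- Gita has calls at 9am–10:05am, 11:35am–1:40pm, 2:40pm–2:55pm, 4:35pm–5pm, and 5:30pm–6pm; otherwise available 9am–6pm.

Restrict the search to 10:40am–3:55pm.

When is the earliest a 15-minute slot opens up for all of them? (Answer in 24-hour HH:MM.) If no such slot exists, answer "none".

Gita free within 09:00–18:00: 10:05–11:35, 13:40–14:40, 14:55–16:35, 17:00–17:30.
Sofia ∩ Viktor: 10:00–11:50, 12:30–13:35, 14:15–14:45, 15:35–16:00.
Sofia ∩ Viktor ∩ Gita: 10:05–11:35, 14:15–14:40, 15:35–16:00.
Restricted to 10:40–15:55: 10:40–11:35, 14:15–14:40, 15:35–15:55.
Windows ≥ 15 min: 10:40–11:35, 14:15–14:40, 15:35–15:55.
Earliest such window starts at 10:40.

10:40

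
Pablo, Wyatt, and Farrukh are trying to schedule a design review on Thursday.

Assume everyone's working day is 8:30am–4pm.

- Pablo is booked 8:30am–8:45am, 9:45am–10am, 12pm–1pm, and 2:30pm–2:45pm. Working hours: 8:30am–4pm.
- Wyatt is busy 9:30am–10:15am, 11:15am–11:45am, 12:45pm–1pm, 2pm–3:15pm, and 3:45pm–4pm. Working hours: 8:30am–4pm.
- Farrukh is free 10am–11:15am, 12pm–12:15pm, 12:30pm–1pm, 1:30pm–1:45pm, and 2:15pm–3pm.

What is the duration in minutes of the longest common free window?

60 minutes

Pablo free within 08:30–16:00: 08:45–09:45, 10:00–12:00, 13:00–14:30, 14:45–16:00.
Wyatt free within 08:30–16:00: 08:30–09:30, 10:15–11:15, 11:45–12:45, 13:00–14:00, 15:15–15:45.
Pablo ∩ Wyatt: 08:45–09:30, 10:15–11:15, 11:45–12:00, 13:00–14:00, 15:15–15:45.
Pablo ∩ Wyatt ∩ Farrukh: 10:15–11:15, 13:30–13:45.
Common window lengths: 60, 15 min; longest is 60.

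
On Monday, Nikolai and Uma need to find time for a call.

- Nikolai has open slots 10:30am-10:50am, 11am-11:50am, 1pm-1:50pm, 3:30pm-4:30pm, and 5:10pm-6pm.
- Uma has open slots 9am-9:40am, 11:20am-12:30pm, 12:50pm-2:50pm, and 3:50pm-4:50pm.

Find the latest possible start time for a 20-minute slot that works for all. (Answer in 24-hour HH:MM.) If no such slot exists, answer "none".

16:10

Nikolai ∩ Uma: 11:20–11:50, 13:00–13:50, 15:50–16:30.
Windows ≥ 20 min: 11:20–11:50, 13:00–13:50, 15:50–16:30.
Latest start in the last window 15:50–16:30 is 16:30 − 20 min = 16:10.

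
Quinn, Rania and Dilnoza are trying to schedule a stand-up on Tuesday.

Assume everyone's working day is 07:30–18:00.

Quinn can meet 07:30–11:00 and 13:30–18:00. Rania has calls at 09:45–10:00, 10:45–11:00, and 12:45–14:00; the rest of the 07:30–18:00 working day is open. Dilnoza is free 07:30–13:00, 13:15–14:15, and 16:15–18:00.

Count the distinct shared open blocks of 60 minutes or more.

2

Rania free within 07:30–18:00: 07:30–09:45, 10:00–10:45, 11:00–12:45, 14:00–18:00.
Quinn ∩ Rania: 07:30–09:45, 10:00–10:45, 14:00–18:00.
Quinn ∩ Rania ∩ Dilnoza: 07:30–09:45, 10:00–10:45, 14:00–14:15, 16:15–18:00.
Windows ≥ 60 min: 07:30–09:45, 16:15–18:00.
That's 2 windows.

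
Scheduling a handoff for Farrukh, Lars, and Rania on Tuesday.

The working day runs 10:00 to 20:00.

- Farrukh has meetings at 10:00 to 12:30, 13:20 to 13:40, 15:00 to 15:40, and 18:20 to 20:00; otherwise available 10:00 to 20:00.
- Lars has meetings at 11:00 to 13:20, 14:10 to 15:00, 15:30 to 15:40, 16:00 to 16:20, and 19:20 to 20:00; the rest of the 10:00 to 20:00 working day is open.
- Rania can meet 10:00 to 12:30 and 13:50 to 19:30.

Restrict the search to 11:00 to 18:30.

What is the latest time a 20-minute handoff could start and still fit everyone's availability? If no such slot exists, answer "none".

18:00

Farrukh free within 10:00–20:00: 12:30–13:20, 13:40–15:00, 15:40–18:20.
Lars free within 10:00–20:00: 10:00–11:00, 13:20–14:10, 15:00–15:30, 15:40–16:00, 16:20–19:20.
Farrukh ∩ Lars: 13:40–14:10, 15:40–16:00, 16:20–18:20.
Farrukh ∩ Lars ∩ Rania: 13:50–14:10, 15:40–16:00, 16:20–18:20.
Restricted to 11:00–18:30: 13:50–14:10, 15:40–16:00, 16:20–18:20.
Windows ≥ 20 min: 13:50–14:10, 15:40–16:00, 16:20–18:20.
Latest start in the last window 16:20–18:20 is 18:20 − 20 min = 18:00.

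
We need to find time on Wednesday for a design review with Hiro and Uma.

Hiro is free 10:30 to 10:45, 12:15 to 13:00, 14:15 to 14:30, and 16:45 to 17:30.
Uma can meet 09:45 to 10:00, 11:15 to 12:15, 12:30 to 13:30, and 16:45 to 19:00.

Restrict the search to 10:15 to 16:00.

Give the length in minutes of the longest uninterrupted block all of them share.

30 minutes

Hiro ∩ Uma: 12:30–13:00, 16:45–17:30.
Restricted to 10:15–16:00: 12:30–13:00.
Single common window of 30 minutes.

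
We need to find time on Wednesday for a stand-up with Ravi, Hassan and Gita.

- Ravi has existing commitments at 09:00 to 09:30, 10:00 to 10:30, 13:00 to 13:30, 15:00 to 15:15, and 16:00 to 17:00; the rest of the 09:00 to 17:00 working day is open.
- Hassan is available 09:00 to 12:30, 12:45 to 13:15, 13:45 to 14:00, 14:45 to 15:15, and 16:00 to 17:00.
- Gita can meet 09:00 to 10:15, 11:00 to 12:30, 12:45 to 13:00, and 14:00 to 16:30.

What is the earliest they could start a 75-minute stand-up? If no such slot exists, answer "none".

11:00

Ravi free within 09:00–17:00: 09:30–10:00, 10:30–13:00, 13:30–15:00, 15:15–16:00.
Ravi ∩ Hassan: 09:30–10:00, 10:30–12:30, 12:45–13:00, 13:45–14:00, 14:45–15:00.
Ravi ∩ Hassan ∩ Gita: 09:30–10:00, 11:00–12:30, 12:45–13:00, 14:45–15:00.
Windows ≥ 75 min: 11:00–12:30.
Earliest such window starts at 11:00.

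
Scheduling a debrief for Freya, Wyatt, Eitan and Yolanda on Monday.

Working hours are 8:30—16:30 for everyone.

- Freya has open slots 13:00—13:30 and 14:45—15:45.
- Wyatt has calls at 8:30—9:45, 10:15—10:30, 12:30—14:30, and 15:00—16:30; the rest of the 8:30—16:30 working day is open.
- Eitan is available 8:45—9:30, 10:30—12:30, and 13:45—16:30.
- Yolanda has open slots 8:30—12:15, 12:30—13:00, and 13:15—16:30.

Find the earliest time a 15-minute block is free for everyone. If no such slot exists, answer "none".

14:45

Wyatt free within 08:30–16:30: 09:45–10:15, 10:30–12:30, 14:30–15:00.
Freya ∩ Wyatt: 14:45–15:00.
Freya ∩ Wyatt ∩ Eitan: 14:45–15:00.
Freya ∩ Wyatt ∩ Eitan ∩ Yolanda: 14:45–15:00.
Windows ≥ 15 min: 14:45–15:00.
Earliest such window starts at 14:45.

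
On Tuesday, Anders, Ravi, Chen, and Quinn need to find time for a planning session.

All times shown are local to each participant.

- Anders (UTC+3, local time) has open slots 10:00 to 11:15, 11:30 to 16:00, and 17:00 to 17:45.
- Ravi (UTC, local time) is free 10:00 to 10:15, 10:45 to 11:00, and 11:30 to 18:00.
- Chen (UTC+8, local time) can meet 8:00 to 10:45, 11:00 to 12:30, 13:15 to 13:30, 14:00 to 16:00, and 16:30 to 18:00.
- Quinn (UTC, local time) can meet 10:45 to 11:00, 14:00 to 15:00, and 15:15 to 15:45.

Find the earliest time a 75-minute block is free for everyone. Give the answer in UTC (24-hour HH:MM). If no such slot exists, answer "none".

Anders → UTC: 07:00–08:15, 08:30–13:00, 14:00–14:45.
Ravi → UTC: 10:00–10:15, 10:45–11:00, 11:30–18:00.
Chen → UTC: 00:00–02:45, 03:00–04:30, 05:15–05:30, 06:00–08:00, 08:30–10:00.
Quinn → UTC: 10:45–11:00, 14:00–15:00, 15:15–15:45.
Anders ∩ Ravi: 10:00–10:15, 10:45–11:00, 11:30–13:00, 14:00–14:45.
Anders ∩ Ravi ∩ Chen: (none).
Anders ∩ Ravi ∩ Chen ∩ Quinn: (none).
Windows ≥ 75 min: (none).

none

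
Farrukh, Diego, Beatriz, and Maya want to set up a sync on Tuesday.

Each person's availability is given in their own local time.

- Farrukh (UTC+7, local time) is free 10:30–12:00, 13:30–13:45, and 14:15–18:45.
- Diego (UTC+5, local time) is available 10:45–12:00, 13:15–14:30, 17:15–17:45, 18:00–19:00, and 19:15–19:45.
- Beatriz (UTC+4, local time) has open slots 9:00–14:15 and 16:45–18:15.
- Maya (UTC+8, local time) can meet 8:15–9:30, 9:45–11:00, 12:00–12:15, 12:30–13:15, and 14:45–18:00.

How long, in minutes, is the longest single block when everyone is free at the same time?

Farrukh → UTC: 03:30–05:00, 06:30–06:45, 07:15–11:45.
Diego → UTC: 05:45–07:00, 08:15–09:30, 12:15–12:45, 13:00–14:00, 14:15–14:45.
Beatriz → UTC: 05:00–10:15, 12:45–14:15.
Maya → UTC: 00:15–01:30, 01:45–03:00, 04:00–04:15, 04:30–05:15, 06:45–10:00.
Farrukh ∩ Diego: 06:30–06:45, 08:15–09:30.
Farrukh ∩ Diego ∩ Beatriz: 06:30–06:45, 08:15–09:30.
Farrukh ∩ Diego ∩ Beatriz ∩ Maya: 08:15–09:30.
Single common window of 75 minutes.

75 minutes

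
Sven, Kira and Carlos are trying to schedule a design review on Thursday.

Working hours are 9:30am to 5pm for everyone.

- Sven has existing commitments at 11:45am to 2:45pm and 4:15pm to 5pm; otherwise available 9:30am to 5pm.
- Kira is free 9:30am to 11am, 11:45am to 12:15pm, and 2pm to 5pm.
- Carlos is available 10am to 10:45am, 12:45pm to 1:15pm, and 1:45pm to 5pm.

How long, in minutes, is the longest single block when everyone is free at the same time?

90 minutes

Sven free within 09:30–17:00: 09:30–11:45, 14:45–16:15.
Sven ∩ Kira: 09:30–11:00, 14:45–16:15.
Sven ∩ Kira ∩ Carlos: 10:00–10:45, 14:45–16:15.
Common window lengths: 45, 90 min; longest is 90.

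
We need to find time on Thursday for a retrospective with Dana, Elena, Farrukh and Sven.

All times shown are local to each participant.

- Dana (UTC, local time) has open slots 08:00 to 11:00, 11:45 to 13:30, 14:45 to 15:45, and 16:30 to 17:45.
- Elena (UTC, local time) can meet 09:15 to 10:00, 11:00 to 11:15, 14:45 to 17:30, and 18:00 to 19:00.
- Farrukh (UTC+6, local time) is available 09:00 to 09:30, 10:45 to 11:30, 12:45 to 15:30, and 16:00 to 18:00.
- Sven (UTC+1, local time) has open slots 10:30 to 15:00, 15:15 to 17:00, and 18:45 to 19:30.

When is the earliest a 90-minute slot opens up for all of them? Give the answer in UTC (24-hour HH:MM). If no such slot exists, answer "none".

none

Dana → UTC: 08:00–11:00, 11:45–13:30, 14:45–15:45, 16:30–17:45.
Elena → UTC: 09:15–10:00, 11:00–11:15, 14:45–17:30, 18:00–19:00.
Farrukh → UTC: 03:00–03:30, 04:45–05:30, 06:45–09:30, 10:00–12:00.
Sven → UTC: 09:30–14:00, 14:15–16:00, 17:45–18:30.
Dana ∩ Elena: 09:15–10:00, 14:45–15:45, 16:30–17:30.
Dana ∩ Elena ∩ Farrukh: 09:15–09:30.
Dana ∩ Elena ∩ Farrukh ∩ Sven: (none).
Windows ≥ 90 min: (none).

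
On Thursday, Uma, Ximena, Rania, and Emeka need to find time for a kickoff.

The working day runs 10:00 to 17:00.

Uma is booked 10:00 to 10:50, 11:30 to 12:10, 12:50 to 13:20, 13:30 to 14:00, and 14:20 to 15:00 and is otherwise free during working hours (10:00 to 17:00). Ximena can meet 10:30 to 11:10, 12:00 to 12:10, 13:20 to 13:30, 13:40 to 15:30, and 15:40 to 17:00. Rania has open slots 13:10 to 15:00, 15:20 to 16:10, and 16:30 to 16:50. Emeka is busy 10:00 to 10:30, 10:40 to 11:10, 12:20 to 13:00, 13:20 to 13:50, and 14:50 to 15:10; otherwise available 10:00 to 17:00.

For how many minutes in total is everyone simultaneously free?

80 minutes

Uma free within 10:00–17:00: 10:50–11:30, 12:10–12:50, 13:20–13:30, 14:00–14:20, 15:00–17:00.
Emeka free within 10:00–17:00: 10:30–10:40, 11:10–12:20, 13:00–13:20, 13:50–14:50, 15:10–17:00.
Uma ∩ Ximena: 10:50–11:10, 13:20–13:30, 14:00–14:20, 15:00–15:30, 15:40–17:00.
Uma ∩ Ximena ∩ Rania: 13:20–13:30, 14:00–14:20, 15:20–15:30, 15:40–16:10, 16:30–16:50.
Uma ∩ Ximena ∩ Rania ∩ Emeka: 14:00–14:20, 15:20–15:30, 15:40–16:10, 16:30–16:50.
Total common minutes: 20 + 10 + 30 + 20 = 80.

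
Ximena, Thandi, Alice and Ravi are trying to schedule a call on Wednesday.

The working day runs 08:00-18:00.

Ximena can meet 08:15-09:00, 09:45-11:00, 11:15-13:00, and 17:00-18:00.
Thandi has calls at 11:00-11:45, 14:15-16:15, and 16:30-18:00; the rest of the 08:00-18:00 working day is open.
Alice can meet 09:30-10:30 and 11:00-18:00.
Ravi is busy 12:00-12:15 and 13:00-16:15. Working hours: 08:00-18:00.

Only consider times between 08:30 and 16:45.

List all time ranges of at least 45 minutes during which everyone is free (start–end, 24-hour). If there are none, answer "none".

09:45–10:30, 12:15–13:00

Thandi free within 08:00–18:00: 08:00–11:00, 11:45–14:15, 16:15–16:30.
Ravi free within 08:00–18:00: 08:00–12:00, 12:15–13:00, 16:15–18:00.
Ximena ∩ Thandi: 08:15–09:00, 09:45–11:00, 11:45–13:00.
Ximena ∩ Thandi ∩ Alice: 09:45–10:30, 11:45–13:00.
Ximena ∩ Thandi ∩ Alice ∩ Ravi: 09:45–10:30, 11:45–12:00, 12:15–13:00.
Restricted to 08:30–16:45: 09:45–10:30, 11:45–12:00, 12:15–13:00.
Windows ≥ 45 min: 09:45–10:30, 12:15–13:00.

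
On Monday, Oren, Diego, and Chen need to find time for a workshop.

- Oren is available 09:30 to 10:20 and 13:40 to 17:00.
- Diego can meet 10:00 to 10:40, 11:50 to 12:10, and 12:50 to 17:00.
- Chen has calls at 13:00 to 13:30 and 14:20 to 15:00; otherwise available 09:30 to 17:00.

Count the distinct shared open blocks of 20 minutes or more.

Chen free within 09:30–17:00: 09:30–13:00, 13:30–14:20, 15:00–17:00.
Oren ∩ Diego: 10:00–10:20, 13:40–17:00.
Oren ∩ Diego ∩ Chen: 10:00–10:20, 13:40–14:20, 15:00–17:00.
Windows ≥ 20 min: 10:00–10:20, 13:40–14:20, 15:00–17:00.
That's 3 windows.

3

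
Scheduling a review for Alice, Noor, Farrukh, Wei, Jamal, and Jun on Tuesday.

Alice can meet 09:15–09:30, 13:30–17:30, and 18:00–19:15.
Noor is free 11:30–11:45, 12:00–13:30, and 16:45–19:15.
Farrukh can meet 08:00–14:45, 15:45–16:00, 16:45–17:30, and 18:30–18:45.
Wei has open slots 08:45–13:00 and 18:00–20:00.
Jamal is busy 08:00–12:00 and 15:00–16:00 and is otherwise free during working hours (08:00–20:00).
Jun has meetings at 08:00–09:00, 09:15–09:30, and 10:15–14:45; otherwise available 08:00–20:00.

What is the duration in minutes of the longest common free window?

15 minutes

Jamal free within 08:00–20:00: 12:00–15:00, 16:00–20:00.
Jun free within 08:00–20:00: 09:00–09:15, 09:30–10:15, 14:45–20:00.
Alice ∩ Noor: 16:45–17:30, 18:00–19:15.
Alice ∩ Noor ∩ Farrukh: 16:45–17:30, 18:30–18:45.
Alice ∩ Noor ∩ Farrukh ∩ Wei: 18:30–18:45.
Alice ∩ Noor ∩ Farrukh ∩ Wei ∩ Jamal: 18:30–18:45.
Alice ∩ Noor ∩ Farrukh ∩ Wei ∩ Jamal ∩ Jun: 18:30–18:45.
Single common window of 15 minutes.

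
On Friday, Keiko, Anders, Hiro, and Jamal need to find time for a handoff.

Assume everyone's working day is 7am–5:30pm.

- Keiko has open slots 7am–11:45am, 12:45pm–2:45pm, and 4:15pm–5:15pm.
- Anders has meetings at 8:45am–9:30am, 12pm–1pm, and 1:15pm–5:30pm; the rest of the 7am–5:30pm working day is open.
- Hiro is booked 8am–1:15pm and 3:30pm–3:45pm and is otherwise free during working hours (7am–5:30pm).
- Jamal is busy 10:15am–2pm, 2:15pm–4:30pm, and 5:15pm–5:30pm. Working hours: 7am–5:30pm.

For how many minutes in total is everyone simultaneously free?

Anders free within 07:00–17:30: 07:00–08:45, 09:30–12:00, 13:00–13:15.
Hiro free within 07:00–17:30: 07:00–08:00, 13:15–15:30, 15:45–17:30.
Jamal free within 07:00–17:30: 07:00–10:15, 14:00–14:15, 16:30–17:15.
Keiko ∩ Anders: 07:00–08:45, 09:30–11:45, 13:00–13:15.
Keiko ∩ Anders ∩ Hiro: 07:00–08:00.
Keiko ∩ Anders ∩ Hiro ∩ Jamal: 07:00–08:00.
Total common minutes: 60.

60 minutes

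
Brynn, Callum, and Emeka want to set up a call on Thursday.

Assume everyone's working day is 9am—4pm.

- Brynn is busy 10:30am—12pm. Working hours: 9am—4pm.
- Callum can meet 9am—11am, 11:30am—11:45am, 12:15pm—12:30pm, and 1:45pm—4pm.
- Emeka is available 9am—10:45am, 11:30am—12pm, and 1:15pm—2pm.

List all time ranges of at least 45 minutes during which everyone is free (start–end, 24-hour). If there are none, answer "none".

09:00–10:30

Brynn free within 09:00–16:00: 09:00–10:30, 12:00–16:00.
Brynn ∩ Callum: 09:00–10:30, 12:15–12:30, 13:45–16:00.
Brynn ∩ Callum ∩ Emeka: 09:00–10:30, 13:45–14:00.
Windows ≥ 45 min: 09:00–10:30.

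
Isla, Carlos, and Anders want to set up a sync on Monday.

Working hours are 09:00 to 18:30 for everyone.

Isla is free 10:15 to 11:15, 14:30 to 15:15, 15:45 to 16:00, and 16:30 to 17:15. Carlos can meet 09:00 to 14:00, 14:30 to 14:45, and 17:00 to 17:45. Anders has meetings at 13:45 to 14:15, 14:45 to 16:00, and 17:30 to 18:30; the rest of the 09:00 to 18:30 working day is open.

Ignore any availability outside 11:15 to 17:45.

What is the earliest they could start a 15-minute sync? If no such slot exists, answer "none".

Anders free within 09:00–18:30: 09:00–13:45, 14:15–14:45, 16:00–17:30.
Isla ∩ Carlos: 10:15–11:15, 14:30–14:45, 17:00–17:15.
Isla ∩ Carlos ∩ Anders: 10:15–11:15, 14:30–14:45, 17:00–17:15.
Restricted to 11:15–17:45: 14:30–14:45, 17:00–17:15.
Windows ≥ 15 min: 14:30–14:45, 17:00–17:15.
Earliest such window starts at 14:30.

14:30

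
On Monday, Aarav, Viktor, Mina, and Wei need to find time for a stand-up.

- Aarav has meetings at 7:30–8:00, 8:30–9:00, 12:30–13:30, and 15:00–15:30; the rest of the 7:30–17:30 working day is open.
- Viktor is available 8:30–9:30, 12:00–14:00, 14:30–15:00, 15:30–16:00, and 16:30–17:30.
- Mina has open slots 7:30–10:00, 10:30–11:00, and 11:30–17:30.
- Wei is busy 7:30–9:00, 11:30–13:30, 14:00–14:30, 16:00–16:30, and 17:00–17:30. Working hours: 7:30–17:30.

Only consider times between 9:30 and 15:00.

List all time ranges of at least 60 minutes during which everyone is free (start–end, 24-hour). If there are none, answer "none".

none

Aarav free within 07:30–17:30: 08:00–08:30, 09:00–12:30, 13:30–15:00, 15:30–17:30.
Wei free within 07:30–17:30: 09:00–11:30, 13:30–14:00, 14:30–16:00, 16:30–17:00.
Aarav ∩ Viktor: 09:00–09:30, 12:00–12:30, 13:30–14:00, 14:30–15:00, 15:30–16:00, 16:30–17:30.
Aarav ∩ Viktor ∩ Mina: 09:00–09:30, 12:00–12:30, 13:30–14:00, 14:30–15:00, 15:30–16:00, 16:30–17:30.
Aarav ∩ Viktor ∩ Mina ∩ Wei: 09:00–09:30, 13:30–14:00, 14:30–15:00, 15:30–16:00, 16:30–17:00.
Restricted to 09:30–15:00: 13:30–14:00, 14:30–15:00.
Windows ≥ 60 min: (none).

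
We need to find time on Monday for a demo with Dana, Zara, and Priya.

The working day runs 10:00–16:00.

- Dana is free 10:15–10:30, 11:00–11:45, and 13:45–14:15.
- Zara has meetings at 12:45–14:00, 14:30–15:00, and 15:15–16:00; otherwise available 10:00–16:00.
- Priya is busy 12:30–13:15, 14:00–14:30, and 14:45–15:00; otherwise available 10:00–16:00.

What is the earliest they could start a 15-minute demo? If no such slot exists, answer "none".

10:15

Zara free within 10:00–16:00: 10:00–12:45, 14:00–14:30, 15:00–15:15.
Priya free within 10:00–16:00: 10:00–12:30, 13:15–14:00, 14:30–14:45, 15:00–16:00.
Dana ∩ Zara: 10:15–10:30, 11:00–11:45, 14:00–14:15.
Dana ∩ Zara ∩ Priya: 10:15–10:30, 11:00–11:45.
Windows ≥ 15 min: 10:15–10:30, 11:00–11:45.
Earliest such window starts at 10:15.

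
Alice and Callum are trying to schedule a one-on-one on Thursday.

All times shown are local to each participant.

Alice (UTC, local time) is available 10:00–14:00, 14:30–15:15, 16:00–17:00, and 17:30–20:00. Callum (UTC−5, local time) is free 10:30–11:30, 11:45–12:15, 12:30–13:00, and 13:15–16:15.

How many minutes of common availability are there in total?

180 minutes

Alice → UTC: 10:00–14:00, 14:30–15:15, 16:00–17:00, 17:30–20:00.
Callum → UTC: 15:30–16:30, 16:45–17:15, 17:30–18:00, 18:15–21:15.
Alice ∩ Callum: 16:00–16:30, 16:45–17:00, 17:30–18:00, 18:15–20:00.
Total common minutes: 30 + 15 + 30 + 105 = 180.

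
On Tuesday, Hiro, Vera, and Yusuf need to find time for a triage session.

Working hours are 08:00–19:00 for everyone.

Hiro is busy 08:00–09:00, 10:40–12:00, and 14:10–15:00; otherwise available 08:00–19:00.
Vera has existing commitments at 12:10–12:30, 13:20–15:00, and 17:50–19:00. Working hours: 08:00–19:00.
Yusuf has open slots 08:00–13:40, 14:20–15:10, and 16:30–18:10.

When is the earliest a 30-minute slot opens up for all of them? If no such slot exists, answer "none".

09:00

Hiro free within 08:00–19:00: 09:00–10:40, 12:00–14:10, 15:00–19:00.
Vera free within 08:00–19:00: 08:00–12:10, 12:30–13:20, 15:00–17:50.
Hiro ∩ Vera: 09:00–10:40, 12:00–12:10, 12:30–13:20, 15:00–17:50.
Hiro ∩ Vera ∩ Yusuf: 09:00–10:40, 12:00–12:10, 12:30–13:20, 15:00–15:10, 16:30–17:50.
Windows ≥ 30 min: 09:00–10:40, 12:30–13:20, 16:30–17:50.
Earliest such window starts at 09:00.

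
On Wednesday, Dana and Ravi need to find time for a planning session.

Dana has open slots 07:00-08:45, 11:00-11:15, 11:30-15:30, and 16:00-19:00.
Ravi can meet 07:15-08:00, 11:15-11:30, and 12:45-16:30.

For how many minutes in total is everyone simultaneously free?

240 minutes

Dana ∩ Ravi: 07:15–08:00, 12:45–15:30, 16:00–16:30.
Total common minutes: 45 + 165 + 30 = 240.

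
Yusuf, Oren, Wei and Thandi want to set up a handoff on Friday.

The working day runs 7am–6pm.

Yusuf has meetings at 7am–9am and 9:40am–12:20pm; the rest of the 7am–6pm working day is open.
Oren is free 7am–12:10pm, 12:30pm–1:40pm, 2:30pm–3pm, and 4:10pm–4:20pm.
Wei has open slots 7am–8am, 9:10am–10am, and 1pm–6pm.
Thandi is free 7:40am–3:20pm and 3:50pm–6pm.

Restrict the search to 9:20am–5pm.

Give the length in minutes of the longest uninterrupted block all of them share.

Yusuf free within 07:00–18:00: 09:00–09:40, 12:20–18:00.
Yusuf ∩ Oren: 09:00–09:40, 12:30–13:40, 14:30–15:00, 16:10–16:20.
Yusuf ∩ Oren ∩ Wei: 09:10–09:40, 13:00–13:40, 14:30–15:00, 16:10–16:20.
Yusuf ∩ Oren ∩ Wei ∩ Thandi: 09:10–09:40, 13:00–13:40, 14:30–15:00, 16:10–16:20.
Restricted to 09:20–17:00: 09:20–09:40, 13:00–13:40, 14:30–15:00, 16:10–16:20.
Common window lengths: 20, 40, 30, 10 min; longest is 40.

40 minutes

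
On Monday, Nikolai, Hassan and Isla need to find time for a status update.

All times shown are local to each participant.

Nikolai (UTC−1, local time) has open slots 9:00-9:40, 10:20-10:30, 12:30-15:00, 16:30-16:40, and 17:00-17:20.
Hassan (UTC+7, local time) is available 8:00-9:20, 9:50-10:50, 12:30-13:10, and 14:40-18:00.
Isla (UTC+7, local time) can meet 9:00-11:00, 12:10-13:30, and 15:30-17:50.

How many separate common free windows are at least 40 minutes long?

Nikolai → UTC: 10:00–10:40, 11:20–11:30, 13:30–16:00, 17:30–17:40, 18:00–18:20.
Hassan → UTC: 01:00–02:20, 02:50–03:50, 05:30–06:10, 07:40–11:00.
Isla → UTC: 02:00–04:00, 05:10–06:30, 08:30–10:50.
Nikolai ∩ Hassan: 10:00–10:40.
Nikolai ∩ Hassan ∩ Isla: 10:00–10:40.
Windows ≥ 40 min: 10:00–10:40.
That's 1 window.

1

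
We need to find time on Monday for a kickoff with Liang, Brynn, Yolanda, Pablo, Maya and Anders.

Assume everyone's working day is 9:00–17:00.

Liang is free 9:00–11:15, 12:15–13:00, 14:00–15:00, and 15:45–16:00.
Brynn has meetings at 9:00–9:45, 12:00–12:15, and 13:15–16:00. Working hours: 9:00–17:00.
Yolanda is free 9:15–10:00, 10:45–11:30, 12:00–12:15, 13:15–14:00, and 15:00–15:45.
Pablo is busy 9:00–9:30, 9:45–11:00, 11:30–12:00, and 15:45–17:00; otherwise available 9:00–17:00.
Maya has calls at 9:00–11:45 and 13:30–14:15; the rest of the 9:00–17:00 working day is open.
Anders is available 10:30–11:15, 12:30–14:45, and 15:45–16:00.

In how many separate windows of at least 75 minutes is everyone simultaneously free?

Brynn free within 09:00–17:00: 09:45–12:00, 12:15–13:15, 16:00–17:00.
Pablo free within 09:00–17:00: 09:30–09:45, 11:00–11:30, 12:00–15:45.
Maya free within 09:00–17:00: 11:45–13:30, 14:15–17:00.
Liang ∩ Brynn: 09:45–11:15, 12:15–13:00.
Liang ∩ Brynn ∩ Yolanda: 09:45–10:00, 10:45–11:15.
Liang ∩ Brynn ∩ Yolanda ∩ Pablo: 11:00–11:15.
Liang ∩ Brynn ∩ Yolanda ∩ Pablo ∩ Maya: (none).
Liang ∩ Brynn ∩ Yolanda ∩ Pablo ∩ Maya ∩ Anders: (none).
Windows ≥ 75 min: (none).
That's 0 windows.

0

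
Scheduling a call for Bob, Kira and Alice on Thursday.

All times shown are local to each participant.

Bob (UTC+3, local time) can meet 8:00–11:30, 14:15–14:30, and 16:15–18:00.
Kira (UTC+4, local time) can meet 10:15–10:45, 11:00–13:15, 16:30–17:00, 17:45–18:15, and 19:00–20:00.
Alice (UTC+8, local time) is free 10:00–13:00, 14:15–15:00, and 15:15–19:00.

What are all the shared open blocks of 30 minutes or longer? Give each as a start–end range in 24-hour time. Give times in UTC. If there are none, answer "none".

06:15–06:45, 07:15–08:30

Bob → UTC: 05:00–08:30, 11:15–11:30, 13:15–15:00.
Kira → UTC: 06:15–06:45, 07:00–09:15, 12:30–13:00, 13:45–14:15, 15:00–16:00.
Alice → UTC: 02:00–05:00, 06:15–07:00, 07:15–11:00.
Bob ∩ Kira: 06:15–06:45, 07:00–08:30, 13:45–14:15.
Bob ∩ Kira ∩ Alice: 06:15–06:45, 07:15–08:30.
Windows ≥ 30 min: 06:15–06:45, 07:15–08:30.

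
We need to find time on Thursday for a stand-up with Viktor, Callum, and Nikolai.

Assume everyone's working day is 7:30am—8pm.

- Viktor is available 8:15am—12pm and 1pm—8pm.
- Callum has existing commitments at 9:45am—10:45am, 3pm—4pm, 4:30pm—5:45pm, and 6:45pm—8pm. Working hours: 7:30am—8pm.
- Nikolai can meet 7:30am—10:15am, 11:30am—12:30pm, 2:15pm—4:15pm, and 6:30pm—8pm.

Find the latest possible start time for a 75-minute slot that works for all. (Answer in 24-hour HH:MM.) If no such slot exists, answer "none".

08:30

Callum free within 07:30–20:00: 07:30–09:45, 10:45–15:00, 16:00–16:30, 17:45–18:45.
Viktor ∩ Callum: 08:15–09:45, 10:45–12:00, 13:00–15:00, 16:00–16:30, 17:45–18:45.
Viktor ∩ Callum ∩ Nikolai: 08:15–09:45, 11:30–12:00, 14:15–15:00, 16:00–16:15, 18:30–18:45.
Windows ≥ 75 min: 08:15–09:45.
Latest start in the last window 08:15–09:45 is 09:45 − 75 min = 08:30.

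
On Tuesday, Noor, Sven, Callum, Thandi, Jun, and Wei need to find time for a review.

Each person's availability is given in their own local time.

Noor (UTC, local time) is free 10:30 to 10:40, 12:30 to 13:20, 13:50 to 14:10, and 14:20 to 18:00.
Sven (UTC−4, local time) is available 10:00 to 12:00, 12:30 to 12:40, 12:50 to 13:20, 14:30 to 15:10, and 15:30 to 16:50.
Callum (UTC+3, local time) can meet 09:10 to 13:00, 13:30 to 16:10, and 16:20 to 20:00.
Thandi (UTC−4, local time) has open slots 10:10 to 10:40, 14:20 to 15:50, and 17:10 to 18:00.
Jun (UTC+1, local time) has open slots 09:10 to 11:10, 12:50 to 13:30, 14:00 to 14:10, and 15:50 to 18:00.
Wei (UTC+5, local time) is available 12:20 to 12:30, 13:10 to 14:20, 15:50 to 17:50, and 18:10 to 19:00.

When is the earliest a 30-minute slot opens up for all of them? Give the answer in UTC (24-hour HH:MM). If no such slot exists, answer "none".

none

Noor → UTC: 10:30–10:40, 12:30–13:20, 13:50–14:10, 14:20–18:00.
Sven → UTC: 14:00–16:00, 16:30–16:40, 16:50–17:20, 18:30–19:10, 19:30–20:50.
Callum → UTC: 06:10–10:00, 10:30–13:10, 13:20–17:00.
Thandi → UTC: 14:10–14:40, 18:20–19:50, 21:10–22:00.
Jun → UTC: 08:10–10:10, 11:50–12:30, 13:00–13:10, 14:50–17:00.
Wei → UTC: 07:20–07:30, 08:10–09:20, 10:50–12:50, 13:10–14:00.
Noor ∩ Sven: 14:00–14:10, 14:20–16:00, 16:30–16:40, 16:50–17:20.
Noor ∩ Sven ∩ Callum: 14:00–14:10, 14:20–16:00, 16:30–16:40, 16:50–17:00.
Noor ∩ Sven ∩ Callum ∩ Thandi: 14:20–14:40.
Noor ∩ Sven ∩ Callum ∩ Thandi ∩ Jun: (none).
Noor ∩ Sven ∩ Callum ∩ Thandi ∩ Jun ∩ Wei: (none).
Windows ≥ 30 min: (none).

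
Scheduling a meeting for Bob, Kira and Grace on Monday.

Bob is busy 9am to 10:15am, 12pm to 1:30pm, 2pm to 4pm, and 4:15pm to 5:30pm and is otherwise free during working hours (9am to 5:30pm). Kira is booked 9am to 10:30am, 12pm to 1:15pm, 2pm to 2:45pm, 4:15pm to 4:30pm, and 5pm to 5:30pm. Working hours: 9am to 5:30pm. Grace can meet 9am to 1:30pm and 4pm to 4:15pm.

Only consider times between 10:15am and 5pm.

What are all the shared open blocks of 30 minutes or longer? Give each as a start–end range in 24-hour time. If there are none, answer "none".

Bob free within 09:00–17:30: 10:15–12:00, 13:30–14:00, 16:00–16:15.
Kira free within 09:00–17:30: 10:30–12:00, 13:15–14:00, 14:45–16:15, 16:30–17:00.
Bob ∩ Kira: 10:30–12:00, 13:30–14:00, 16:00–16:15.
Bob ∩ Kira ∩ Grace: 10:30–12:00, 16:00–16:15.
Restricted to 10:15–17:00: 10:30–12:00, 16:00–16:15.
Windows ≥ 30 min: 10:30–12:00.

10:30–12:00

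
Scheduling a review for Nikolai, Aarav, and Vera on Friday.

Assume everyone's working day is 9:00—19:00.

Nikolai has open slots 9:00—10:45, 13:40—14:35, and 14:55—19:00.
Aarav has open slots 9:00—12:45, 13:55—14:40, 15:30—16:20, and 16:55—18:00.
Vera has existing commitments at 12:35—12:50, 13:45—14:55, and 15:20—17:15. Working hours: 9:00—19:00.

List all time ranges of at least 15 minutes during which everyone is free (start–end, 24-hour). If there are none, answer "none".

09:00–10:45, 17:15–18:00

Vera free within 09:00–19:00: 09:00–12:35, 12:50–13:45, 14:55–15:20, 17:15–19:00.
Nikolai ∩ Aarav: 09:00–10:45, 13:55–14:35, 15:30–16:20, 16:55–18:00.
Nikolai ∩ Aarav ∩ Vera: 09:00–10:45, 17:15–18:00.
Windows ≥ 15 min: 09:00–10:45, 17:15–18:00.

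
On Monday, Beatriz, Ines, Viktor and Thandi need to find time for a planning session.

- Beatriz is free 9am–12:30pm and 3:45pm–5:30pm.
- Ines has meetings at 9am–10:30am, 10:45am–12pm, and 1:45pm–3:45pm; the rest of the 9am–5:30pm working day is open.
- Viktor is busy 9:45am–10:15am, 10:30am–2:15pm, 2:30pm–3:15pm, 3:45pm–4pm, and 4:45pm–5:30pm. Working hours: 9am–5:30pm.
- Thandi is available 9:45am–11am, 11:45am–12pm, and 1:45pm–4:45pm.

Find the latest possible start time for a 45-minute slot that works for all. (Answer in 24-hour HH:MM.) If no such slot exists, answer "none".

16:00

Ines free within 09:00–17:30: 10:30–10:45, 12:00–13:45, 15:45–17:30.
Viktor free within 09:00–17:30: 09:00–09:45, 10:15–10:30, 14:15–14:30, 15:15–15:45, 16:00–16:45.
Beatriz ∩ Ines: 10:30–10:45, 12:00–12:30, 15:45–17:30.
Beatriz ∩ Ines ∩ Viktor: 16:00–16:45.
Beatriz ∩ Ines ∩ Viktor ∩ Thandi: 16:00–16:45.
Windows ≥ 45 min: 16:00–16:45.
Latest start in the last window 16:00–16:45 is 16:45 − 45 min = 16:00.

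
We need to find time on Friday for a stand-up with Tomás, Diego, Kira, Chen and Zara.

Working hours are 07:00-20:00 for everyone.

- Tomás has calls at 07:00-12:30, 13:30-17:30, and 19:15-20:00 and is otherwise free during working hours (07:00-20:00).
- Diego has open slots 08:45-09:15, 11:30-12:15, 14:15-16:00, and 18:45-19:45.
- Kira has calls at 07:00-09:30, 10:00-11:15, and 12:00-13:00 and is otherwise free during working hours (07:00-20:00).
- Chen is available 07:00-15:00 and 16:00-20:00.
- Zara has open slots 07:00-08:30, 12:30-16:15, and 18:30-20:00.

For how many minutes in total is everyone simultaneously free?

30 minutes

Tomás free within 07:00–20:00: 12:30–13:30, 17:30–19:15.
Kira free within 07:00–20:00: 09:30–10:00, 11:15–12:00, 13:00–20:00.
Tomás ∩ Diego: 18:45–19:15.
Tomás ∩ Diego ∩ Kira: 18:45–19:15.
Tomás ∩ Diego ∩ Kira ∩ Chen: 18:45–19:15.
Tomás ∩ Diego ∩ Kira ∩ Chen ∩ Zara: 18:45–19:15.
Total common minutes: 30.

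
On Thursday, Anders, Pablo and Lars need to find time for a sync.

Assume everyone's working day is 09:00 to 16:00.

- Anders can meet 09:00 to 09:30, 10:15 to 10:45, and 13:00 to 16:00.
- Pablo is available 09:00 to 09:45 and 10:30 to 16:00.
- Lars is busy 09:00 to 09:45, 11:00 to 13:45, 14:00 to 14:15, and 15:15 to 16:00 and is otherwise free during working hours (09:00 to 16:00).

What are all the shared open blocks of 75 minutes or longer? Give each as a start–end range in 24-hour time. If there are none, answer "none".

none

Lars free within 09:00–16:00: 09:45–11:00, 13:45–14:00, 14:15–15:15.
Anders ∩ Pablo: 09:00–09:30, 10:30–10:45, 13:00–16:00.
Anders ∩ Pablo ∩ Lars: 10:30–10:45, 13:45–14:00, 14:15–15:15.
Windows ≥ 75 min: (none).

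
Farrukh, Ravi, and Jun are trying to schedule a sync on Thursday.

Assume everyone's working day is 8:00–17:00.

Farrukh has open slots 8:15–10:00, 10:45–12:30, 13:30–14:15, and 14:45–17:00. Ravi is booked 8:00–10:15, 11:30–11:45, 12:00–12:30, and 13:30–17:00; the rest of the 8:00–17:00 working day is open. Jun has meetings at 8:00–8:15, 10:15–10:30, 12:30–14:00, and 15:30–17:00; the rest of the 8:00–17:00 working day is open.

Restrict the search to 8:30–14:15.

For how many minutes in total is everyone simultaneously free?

60 minutes

Ravi free within 08:00–17:00: 10:15–11:30, 11:45–12:00, 12:30–13:30.
Jun free within 08:00–17:00: 08:15–10:15, 10:30–12:30, 14:00–15:30.
Farrukh ∩ Ravi: 10:45–11:30, 11:45–12:00.
Farrukh ∩ Ravi ∩ Jun: 10:45–11:30, 11:45–12:00.
Restricted to 08:30–14:15: 10:45–11:30, 11:45–12:00.
Total common minutes: 45 + 15 = 60.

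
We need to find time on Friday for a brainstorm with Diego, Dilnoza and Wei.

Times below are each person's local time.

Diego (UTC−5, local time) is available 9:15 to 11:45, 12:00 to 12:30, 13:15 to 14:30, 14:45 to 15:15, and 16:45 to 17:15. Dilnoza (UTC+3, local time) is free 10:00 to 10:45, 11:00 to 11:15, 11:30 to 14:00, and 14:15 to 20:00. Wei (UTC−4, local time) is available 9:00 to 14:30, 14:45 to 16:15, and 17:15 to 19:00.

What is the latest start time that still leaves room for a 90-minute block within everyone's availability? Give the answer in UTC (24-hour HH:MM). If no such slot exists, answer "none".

15:15

Diego → UTC: 14:15–16:45, 17:00–17:30, 18:15–19:30, 19:45–20:15, 21:45–22:15.
Dilnoza → UTC: 07:00–07:45, 08:00–08:15, 08:30–11:00, 11:15–17:00.
Wei → UTC: 13:00–18:30, 18:45–20:15, 21:15–23:00.
Diego ∩ Dilnoza: 14:15–16:45.
Diego ∩ Dilnoza ∩ Wei: 14:15–16:45.
Windows ≥ 90 min: 14:15–16:45.
Latest start in the last window 14:15–16:45 is 16:45 − 90 min = 15:15.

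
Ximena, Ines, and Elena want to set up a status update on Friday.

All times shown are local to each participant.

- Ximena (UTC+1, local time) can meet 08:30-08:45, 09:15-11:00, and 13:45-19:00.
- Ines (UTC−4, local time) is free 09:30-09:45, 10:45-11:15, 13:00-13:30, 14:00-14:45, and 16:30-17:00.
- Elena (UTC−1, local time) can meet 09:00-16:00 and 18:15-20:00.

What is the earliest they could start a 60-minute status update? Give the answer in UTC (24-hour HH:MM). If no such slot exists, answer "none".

none

Ximena → UTC: 07:30–07:45, 08:15–10:00, 12:45–18:00.
Ines → UTC: 13:30–13:45, 14:45–15:15, 17:00–17:30, 18:00–18:45, 20:30–21:00.
Elena → UTC: 10:00–17:00, 19:15–21:00.
Ximena ∩ Ines: 13:30–13:45, 14:45–15:15, 17:00–17:30.
Ximena ∩ Ines ∩ Elena: 13:30–13:45, 14:45–15:15.
Windows ≥ 60 min: (none).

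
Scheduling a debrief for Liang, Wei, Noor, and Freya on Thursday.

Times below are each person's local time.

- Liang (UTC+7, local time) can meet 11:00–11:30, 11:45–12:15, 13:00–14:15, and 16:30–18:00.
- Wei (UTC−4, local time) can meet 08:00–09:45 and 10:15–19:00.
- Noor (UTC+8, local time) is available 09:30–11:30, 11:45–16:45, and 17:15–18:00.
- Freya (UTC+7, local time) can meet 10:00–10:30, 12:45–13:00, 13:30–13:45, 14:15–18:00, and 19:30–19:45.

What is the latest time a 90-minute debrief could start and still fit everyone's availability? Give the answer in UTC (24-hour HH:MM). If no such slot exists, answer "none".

none

Liang → UTC: 04:00–04:30, 04:45–05:15, 06:00–07:15, 09:30–11:00.
Wei → UTC: 12:00–13:45, 14:15–23:00.
Noor → UTC: 01:30–03:30, 03:45–08:45, 09:15–10:00.
Freya → UTC: 03:00–03:30, 05:45–06:00, 06:30–06:45, 07:15–11:00, 12:30–12:45.
Liang ∩ Wei: (none).
Liang ∩ Wei ∩ Noor: (none).
Liang ∩ Wei ∩ Noor ∩ Freya: (none).
Windows ≥ 90 min: (none).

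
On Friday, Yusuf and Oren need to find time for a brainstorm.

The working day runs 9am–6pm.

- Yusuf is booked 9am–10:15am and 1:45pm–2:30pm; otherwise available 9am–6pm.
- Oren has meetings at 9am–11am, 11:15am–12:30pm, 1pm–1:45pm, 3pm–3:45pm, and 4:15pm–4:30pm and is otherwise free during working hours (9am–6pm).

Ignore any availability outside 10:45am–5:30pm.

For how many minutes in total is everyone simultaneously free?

Yusuf free within 09:00–18:00: 10:15–13:45, 14:30–18:00.
Oren free within 09:00–18:00: 11:00–11:15, 12:30–13:00, 13:45–15:00, 15:45–16:15, 16:30–18:00.
Yusuf ∩ Oren: 11:00–11:15, 12:30–13:00, 14:30–15:00, 15:45–16:15, 16:30–18:00.
Restricted to 10:45–17:30: 11:00–11:15, 12:30–13:00, 14:30–15:00, 15:45–16:15, 16:30–17:30.
Total common minutes: 15 + 30 + 30 + 30 + 60 = 165.

165 minutes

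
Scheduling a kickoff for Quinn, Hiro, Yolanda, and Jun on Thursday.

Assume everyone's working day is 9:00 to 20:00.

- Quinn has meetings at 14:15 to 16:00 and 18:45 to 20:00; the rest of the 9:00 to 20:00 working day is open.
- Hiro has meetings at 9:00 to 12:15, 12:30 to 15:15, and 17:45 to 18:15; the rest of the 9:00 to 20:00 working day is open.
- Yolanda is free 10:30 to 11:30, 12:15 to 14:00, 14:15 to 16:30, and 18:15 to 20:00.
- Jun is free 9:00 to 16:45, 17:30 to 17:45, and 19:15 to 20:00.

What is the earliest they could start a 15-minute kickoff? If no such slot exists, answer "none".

Quinn free within 09:00–20:00: 09:00–14:15, 16:00–18:45.
Hiro free within 09:00–20:00: 12:15–12:30, 15:15–17:45, 18:15–20:00.
Quinn ∩ Hiro: 12:15–12:30, 16:00–17:45, 18:15–18:45.
Quinn ∩ Hiro ∩ Yolanda: 12:15–12:30, 16:00–16:30, 18:15–18:45.
Quinn ∩ Hiro ∩ Yolanda ∩ Jun: 12:15–12:30, 16:00–16:30.
Windows ≥ 15 min: 12:15–12:30, 16:00–16:30.
Earliest such window starts at 12:15.

12:15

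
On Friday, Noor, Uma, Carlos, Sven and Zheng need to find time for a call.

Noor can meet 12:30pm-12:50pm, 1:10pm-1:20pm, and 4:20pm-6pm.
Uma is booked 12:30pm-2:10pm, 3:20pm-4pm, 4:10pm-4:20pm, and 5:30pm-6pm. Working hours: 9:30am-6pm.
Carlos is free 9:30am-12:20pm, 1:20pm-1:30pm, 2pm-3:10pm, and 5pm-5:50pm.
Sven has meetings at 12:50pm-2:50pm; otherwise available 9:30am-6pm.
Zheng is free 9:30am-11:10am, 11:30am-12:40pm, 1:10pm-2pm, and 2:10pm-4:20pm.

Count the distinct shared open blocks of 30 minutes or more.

Uma free within 09:30–18:00: 09:30–12:30, 14:10–15:20, 16:00–16:10, 16:20–17:30.
Sven free within 09:30–18:00: 09:30–12:50, 14:50–18:00.
Noor ∩ Uma: 16:20–17:30.
Noor ∩ Uma ∩ Carlos: 17:00–17:30.
Noor ∩ Uma ∩ Carlos ∩ Sven: 17:00–17:30.
Noor ∩ Uma ∩ Carlos ∩ Sven ∩ Zheng: (none).
Windows ≥ 30 min: (none).
That's 0 windows.

0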